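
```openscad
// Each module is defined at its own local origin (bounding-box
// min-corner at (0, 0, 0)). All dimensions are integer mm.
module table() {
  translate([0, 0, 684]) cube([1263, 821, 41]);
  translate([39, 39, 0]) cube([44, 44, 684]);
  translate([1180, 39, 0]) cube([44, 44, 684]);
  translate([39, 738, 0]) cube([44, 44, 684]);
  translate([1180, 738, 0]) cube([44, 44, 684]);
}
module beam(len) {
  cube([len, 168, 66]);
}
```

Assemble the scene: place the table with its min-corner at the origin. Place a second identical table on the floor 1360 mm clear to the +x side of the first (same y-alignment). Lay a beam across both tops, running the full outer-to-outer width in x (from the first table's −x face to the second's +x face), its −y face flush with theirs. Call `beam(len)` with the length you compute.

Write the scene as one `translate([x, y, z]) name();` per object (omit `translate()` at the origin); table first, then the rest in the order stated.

table();
translate([2623, 0, 0]) table();
translate([0, 0, 725]) beam(3886);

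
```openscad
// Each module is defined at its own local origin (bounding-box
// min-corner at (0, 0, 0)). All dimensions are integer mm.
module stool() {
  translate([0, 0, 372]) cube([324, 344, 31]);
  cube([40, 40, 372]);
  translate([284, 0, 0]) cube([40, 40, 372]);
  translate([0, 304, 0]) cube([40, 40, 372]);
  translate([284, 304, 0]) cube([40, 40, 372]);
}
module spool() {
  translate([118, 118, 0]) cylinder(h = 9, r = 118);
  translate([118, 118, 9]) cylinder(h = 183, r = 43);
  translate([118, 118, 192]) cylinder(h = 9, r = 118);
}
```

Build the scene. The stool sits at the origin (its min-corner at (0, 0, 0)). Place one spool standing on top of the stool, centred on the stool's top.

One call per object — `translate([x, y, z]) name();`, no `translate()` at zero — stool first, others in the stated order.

stool();
translate([44, 54, 403]) spool();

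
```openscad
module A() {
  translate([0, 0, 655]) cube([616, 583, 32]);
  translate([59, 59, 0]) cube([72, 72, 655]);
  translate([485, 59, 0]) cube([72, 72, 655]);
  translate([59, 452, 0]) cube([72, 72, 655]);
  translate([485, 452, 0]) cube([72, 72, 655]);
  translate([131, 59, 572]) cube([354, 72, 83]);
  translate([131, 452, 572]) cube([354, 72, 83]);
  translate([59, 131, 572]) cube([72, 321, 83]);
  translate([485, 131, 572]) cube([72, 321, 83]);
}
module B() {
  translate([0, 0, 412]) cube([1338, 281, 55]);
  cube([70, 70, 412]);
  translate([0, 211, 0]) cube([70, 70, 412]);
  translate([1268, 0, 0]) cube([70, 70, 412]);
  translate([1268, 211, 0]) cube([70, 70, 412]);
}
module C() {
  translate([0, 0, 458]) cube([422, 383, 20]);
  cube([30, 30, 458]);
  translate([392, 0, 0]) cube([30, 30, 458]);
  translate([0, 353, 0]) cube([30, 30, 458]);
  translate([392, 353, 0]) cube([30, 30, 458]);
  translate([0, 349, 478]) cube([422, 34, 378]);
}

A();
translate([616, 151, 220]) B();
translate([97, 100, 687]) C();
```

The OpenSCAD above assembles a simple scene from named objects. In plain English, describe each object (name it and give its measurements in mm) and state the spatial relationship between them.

A is a table with a 616×583 mm rectangular top, 32 mm thick, top surface at z = 687 mm, supported by four 72×72 mm square legs, each inset 59 mm from the nearest pair of top edges, running from the floor. Four apron rails, 72 mm thick and 83 mm tall, run between adjacent legs with their top edges flush with the underside of the top and their outer faces flush with the legs' outer faces.

B is a bench: a 1338×281 mm seat slab, 55 mm thick, top at z = 467 mm, on four 70×70 mm square legs flush with the seat corners and standing on z = 0.

C is a chair: 422×383 mm seat, 20 mm thick, top at z = 478 mm, on four 30 mm square corner legs flush with the seat edges. A 34 mm thick backrest slab spans the full seat width, extending 378 mm above the seat top, its back face flush with the seat's +y edge.

The bench is beside the table with their tops flush at z = 687. The chair is on top of the table, centred.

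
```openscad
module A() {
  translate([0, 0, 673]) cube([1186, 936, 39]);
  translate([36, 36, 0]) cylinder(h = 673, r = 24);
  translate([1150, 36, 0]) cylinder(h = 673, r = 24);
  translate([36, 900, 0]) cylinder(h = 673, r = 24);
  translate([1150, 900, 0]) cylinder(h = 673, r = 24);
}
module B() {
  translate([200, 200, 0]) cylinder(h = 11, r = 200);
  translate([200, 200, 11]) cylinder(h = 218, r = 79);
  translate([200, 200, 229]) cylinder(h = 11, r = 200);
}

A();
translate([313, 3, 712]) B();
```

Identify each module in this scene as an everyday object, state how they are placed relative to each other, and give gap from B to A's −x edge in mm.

The spool's min-x is at 313; the table's min-x is 0; gap = 313 mm.

A is a table. B is a spool. The spool is on top of the table. The gap from the spool to the table's −x edge is 313 mm.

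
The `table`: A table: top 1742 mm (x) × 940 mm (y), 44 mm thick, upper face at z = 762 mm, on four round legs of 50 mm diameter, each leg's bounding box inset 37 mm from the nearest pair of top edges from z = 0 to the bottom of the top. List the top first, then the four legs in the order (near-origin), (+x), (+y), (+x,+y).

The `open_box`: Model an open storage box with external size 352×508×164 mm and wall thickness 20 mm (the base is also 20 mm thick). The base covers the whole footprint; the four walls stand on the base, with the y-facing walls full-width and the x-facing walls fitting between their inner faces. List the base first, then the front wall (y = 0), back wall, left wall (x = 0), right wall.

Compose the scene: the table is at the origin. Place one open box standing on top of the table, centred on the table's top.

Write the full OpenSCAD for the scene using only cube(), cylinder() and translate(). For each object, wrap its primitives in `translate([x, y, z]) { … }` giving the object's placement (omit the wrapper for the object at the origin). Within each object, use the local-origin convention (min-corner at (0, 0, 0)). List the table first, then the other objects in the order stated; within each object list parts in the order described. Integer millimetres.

translate([0, 0, 718]) cube([1742, 940, 44]);
translate([62, 62, 0]) cylinder(h = 718, r = 25);
translate([1680, 62, 0]) cylinder(h = 718, r = 25);
translate([62, 878, 0]) cylinder(h = 718, r = 25);
translate([1680, 878, 0]) cylinder(h = 718, r = 25);
translate([695, 216, 762]) {
  cube([352, 508, 20]);
  translate([0, 0, 20]) cube([352, 20, 144]);
  translate([0, 488, 20]) cube([352, 20, 144]);
  translate([0, 20, 20]) cube([20, 468, 144]);
  translate([332, 20, 20]) cube([20, 468, 144]);
}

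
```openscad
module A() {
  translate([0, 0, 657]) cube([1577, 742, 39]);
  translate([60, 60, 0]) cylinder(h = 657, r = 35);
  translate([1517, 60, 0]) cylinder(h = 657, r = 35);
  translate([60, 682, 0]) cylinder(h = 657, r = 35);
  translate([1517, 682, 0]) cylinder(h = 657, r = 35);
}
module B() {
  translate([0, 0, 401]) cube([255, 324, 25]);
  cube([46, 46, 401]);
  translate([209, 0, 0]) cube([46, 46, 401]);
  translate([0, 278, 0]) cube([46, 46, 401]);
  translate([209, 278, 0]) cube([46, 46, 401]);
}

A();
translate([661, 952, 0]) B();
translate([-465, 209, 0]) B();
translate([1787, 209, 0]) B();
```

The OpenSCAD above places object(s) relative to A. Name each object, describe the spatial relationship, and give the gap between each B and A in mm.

Each stool's nearest face is 210 mm from the table's bounding box.

A is a table. B is a stool. Three stools sit around the table at the +y, −x, +x sides. The gap between each stool and the table is 210 mm.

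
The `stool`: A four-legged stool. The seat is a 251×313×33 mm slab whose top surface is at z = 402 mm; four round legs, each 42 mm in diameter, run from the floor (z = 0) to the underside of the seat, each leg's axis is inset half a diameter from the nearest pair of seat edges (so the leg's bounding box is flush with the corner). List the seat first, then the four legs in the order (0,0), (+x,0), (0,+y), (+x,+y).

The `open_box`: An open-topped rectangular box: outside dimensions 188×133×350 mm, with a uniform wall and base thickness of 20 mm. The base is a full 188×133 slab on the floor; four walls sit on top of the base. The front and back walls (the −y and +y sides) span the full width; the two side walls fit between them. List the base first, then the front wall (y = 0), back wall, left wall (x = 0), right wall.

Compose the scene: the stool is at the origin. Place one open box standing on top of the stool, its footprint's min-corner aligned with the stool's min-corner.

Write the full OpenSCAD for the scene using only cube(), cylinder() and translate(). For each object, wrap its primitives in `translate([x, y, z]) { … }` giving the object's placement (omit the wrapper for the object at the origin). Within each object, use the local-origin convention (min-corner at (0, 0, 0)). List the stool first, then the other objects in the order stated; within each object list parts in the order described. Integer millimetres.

translate([0, 0, 369]) cube([251, 313, 33]);
translate([21, 21, 0]) cylinder(h = 369, r = 21);
translate([230, 21, 0]) cylinder(h = 369, r = 21);
translate([21, 292, 0]) cylinder(h = 369, r = 21);
translate([230, 292, 0]) cylinder(h = 369, r = 21);
translate([0, 0, 402]) {
  cube([188, 133, 20]);
  translate([0, 0, 20]) cube([188, 20, 330]);
  translate([0, 113, 20]) cube([188, 20, 330]);
  translate([0, 20, 20]) cube([20, 93, 330]);
  translate([168, 20, 20]) cube([20, 93, 330]);
}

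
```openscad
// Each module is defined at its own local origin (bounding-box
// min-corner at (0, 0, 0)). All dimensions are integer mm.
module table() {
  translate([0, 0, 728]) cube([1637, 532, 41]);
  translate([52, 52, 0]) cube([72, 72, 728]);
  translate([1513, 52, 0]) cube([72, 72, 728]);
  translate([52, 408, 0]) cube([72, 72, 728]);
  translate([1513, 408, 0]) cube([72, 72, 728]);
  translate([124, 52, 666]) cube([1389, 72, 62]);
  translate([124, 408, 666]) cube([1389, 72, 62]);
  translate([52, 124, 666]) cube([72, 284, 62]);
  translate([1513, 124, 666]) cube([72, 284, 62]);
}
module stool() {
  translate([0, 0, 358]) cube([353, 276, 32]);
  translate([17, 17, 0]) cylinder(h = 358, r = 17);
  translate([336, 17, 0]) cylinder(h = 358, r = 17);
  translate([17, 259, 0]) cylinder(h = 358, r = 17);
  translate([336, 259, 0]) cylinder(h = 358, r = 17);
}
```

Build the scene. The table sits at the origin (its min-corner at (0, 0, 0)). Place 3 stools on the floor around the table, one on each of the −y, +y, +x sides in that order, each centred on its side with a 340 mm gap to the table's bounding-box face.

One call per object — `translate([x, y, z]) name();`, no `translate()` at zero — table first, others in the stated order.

table();
translate([642, -616, 0]) stool();
translate([642, 872, 0]) stool();
translate([1977, 128, 0]) stool();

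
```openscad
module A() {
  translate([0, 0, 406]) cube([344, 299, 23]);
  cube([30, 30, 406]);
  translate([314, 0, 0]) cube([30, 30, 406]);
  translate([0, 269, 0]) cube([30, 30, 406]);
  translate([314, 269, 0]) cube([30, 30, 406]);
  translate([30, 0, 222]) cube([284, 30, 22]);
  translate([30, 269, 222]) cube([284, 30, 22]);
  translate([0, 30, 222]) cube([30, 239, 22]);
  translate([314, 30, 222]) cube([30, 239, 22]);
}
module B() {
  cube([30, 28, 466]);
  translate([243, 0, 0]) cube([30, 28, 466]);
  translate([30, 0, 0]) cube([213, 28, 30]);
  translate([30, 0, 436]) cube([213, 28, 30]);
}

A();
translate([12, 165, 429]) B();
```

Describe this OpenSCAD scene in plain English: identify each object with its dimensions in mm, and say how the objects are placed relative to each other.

A is a four-legged stool. The seat is 344×299 mm, 23 mm thick, top at z = 429 mm. It stands on four square legs, each 30×30 mm in cross-section, from z = 0 to the seat underside, each flush with a corner of the seat. Four stretchers, 30 mm wide and 22 mm tall, connect adjacent legs with their undersides at z = 222 mm, each running between the inner faces of the legs it joins and aligned with the legs' outer faces on the other axis.

B is a rectangular picture frame lying in the x–z plane (depth along y). The opening is 213 mm wide (x) by 406 mm tall (z), surrounded by a border 30 mm wide on all four sides. The frame is 28 mm deep and is made of two full-height vertical stiles with two horizontal rails fitted between them.

The picture frame is on top of the stool.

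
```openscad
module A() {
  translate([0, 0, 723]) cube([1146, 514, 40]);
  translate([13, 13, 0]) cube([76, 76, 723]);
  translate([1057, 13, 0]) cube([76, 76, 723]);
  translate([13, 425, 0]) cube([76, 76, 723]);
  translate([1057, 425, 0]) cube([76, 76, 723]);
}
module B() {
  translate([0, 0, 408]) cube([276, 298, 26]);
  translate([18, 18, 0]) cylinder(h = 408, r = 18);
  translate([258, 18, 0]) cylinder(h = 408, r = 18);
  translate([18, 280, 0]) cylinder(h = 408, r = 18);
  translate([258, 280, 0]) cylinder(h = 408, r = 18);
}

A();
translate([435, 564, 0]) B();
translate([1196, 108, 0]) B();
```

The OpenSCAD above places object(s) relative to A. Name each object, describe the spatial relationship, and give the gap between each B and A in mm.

A is a table. B is a stool. Two stools sit around the table at the +y, +x sides. The gap between each stool and the table is 50 mm.

Each stool's nearest face is 50 mm from the table's bounding box.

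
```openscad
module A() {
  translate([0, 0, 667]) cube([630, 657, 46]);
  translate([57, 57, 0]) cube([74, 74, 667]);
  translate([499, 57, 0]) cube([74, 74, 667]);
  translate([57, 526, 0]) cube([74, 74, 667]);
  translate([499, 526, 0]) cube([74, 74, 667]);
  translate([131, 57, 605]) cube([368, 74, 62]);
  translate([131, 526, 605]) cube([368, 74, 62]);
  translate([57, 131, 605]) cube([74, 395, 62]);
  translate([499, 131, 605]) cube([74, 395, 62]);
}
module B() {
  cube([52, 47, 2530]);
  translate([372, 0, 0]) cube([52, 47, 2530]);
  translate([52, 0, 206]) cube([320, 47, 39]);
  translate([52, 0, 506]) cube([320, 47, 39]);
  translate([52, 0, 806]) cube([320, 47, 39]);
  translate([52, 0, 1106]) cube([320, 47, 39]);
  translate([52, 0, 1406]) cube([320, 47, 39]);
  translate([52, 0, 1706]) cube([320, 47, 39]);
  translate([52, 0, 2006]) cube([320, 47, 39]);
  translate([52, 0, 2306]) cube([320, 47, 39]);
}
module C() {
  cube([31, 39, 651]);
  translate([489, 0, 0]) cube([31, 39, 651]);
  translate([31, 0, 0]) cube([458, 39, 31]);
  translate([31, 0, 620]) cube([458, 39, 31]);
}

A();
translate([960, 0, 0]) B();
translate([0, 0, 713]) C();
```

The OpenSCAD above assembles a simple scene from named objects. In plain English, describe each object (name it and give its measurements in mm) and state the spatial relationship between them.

A is a table with a 630×657 mm rectangular top, 46 mm thick, top surface at z = 713 mm, supported by four 74×74 mm square legs, each inset 57 mm from the nearest pair of top edges, running from the floor. Four apron rails, 74 mm thick and 62 mm tall, run between adjacent legs with their top edges flush with the underside of the top and their outer faces flush with the legs' outer faces.

B is a wooden ladder with two side rails of 52×47 mm section and 2530 mm height, set 424 mm apart overall. Between them run 8 rectangular rungs (47 mm deep, 39 mm thick), front faces flush with the rails' −y face. The bottom of the first rung is 206 mm above the floor and each subsequent rung is 300 mm higher than the one below.

C is a rectangular picture frame lying in the x–z plane (depth along y). The opening is 458 mm wide (x) by 589 mm tall (z), surrounded by a border 31 mm wide on all four sides. The frame is 39 mm deep and is made of two full-height vertical stiles with two horizontal rails fitted between them.

The ladder is on the floor beside the table on its +x side. The picture frame is on top of the table.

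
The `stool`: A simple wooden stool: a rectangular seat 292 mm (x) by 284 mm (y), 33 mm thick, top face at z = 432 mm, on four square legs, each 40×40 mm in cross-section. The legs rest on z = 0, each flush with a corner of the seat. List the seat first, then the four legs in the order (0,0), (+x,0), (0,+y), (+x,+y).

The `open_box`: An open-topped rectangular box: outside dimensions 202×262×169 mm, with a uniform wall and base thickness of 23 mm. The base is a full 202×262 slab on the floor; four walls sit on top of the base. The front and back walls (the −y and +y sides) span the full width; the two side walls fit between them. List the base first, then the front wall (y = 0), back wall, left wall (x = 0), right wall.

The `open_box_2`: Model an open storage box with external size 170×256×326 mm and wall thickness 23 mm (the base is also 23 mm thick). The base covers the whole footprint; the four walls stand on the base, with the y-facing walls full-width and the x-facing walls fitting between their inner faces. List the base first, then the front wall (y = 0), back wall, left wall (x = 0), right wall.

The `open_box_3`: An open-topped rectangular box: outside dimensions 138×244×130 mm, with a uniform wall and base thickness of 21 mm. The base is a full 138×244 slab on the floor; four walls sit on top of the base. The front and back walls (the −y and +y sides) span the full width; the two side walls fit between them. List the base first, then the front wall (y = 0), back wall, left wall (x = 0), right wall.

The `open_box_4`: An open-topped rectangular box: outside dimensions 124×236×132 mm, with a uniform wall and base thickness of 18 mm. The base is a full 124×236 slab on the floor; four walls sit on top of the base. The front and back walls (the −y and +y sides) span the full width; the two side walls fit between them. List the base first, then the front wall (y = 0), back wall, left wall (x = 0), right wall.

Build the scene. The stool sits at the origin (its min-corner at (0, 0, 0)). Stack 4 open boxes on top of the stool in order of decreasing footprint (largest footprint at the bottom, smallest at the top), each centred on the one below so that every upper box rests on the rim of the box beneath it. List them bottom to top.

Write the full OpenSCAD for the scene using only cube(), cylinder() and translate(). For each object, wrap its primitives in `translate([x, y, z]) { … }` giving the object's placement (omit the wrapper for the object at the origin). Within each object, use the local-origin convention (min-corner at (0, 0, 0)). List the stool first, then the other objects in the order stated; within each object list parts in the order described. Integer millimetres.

translate([0, 0, 399]) cube([292, 284, 33]);
cube([40, 40, 399]);
translate([252, 0, 0]) cube([40, 40, 399]);
translate([0, 244, 0]) cube([40, 40, 399]);
translate([252, 244, 0]) cube([40, 40, 399]);
translate([45, 11, 432]) {
  cube([202, 262, 23]);
  translate([0, 0, 23]) cube([202, 23, 146]);
  translate([0, 239, 23]) cube([202, 23, 146]);
  translate([0, 23, 23]) cube([23, 216, 146]);
  translate([179, 23, 23]) cube([23, 216, 146]);
}
translate([61, 14, 601]) {
  cube([170, 256, 23]);
  translate([0, 0, 23]) cube([170, 23, 303]);
  translate([0, 233, 23]) cube([170, 23, 303]);
  translate([0, 23, 23]) cube([23, 210, 303]);
  translate([147, 23, 23]) cube([23, 210, 303]);
}
translate([77, 20, 927]) {
  cube([138, 244, 21]);
  translate([0, 0, 21]) cube([138, 21, 109]);
  translate([0, 223, 21]) cube([138, 21, 109]);
  translate([0, 21, 21]) cube([21, 202, 109]);
  translate([117, 21, 21]) cube([21, 202, 109]);
}
translate([84, 24, 1057]) {
  cube([124, 236, 18]);
  translate([0, 0, 18]) cube([124, 18, 114]);
  translate([0, 218, 18]) cube([124, 18, 114]);
  translate([0, 18, 18]) cube([18, 200, 114]);
  translate([106, 18, 18]) cube([18, 200, 114]);
}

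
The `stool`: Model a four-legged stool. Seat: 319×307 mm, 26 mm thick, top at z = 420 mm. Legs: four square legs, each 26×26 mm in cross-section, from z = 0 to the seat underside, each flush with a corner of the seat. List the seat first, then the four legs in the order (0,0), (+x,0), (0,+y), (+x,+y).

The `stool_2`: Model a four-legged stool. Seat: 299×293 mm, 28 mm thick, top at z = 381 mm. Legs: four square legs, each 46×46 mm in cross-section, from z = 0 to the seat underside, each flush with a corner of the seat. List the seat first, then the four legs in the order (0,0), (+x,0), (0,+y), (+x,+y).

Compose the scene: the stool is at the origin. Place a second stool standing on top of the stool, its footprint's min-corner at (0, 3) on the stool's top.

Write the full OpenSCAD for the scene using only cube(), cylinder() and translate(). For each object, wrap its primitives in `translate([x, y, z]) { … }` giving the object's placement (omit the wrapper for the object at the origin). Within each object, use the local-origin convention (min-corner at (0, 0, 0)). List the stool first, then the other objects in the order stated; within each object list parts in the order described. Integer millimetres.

translate([0, 0, 394]) cube([319, 307, 26]);
cube([26, 26, 394]);
translate([293, 0, 0]) cube([26, 26, 394]);
translate([0, 281, 0]) cube([26, 26, 394]);
translate([293, 281, 0]) cube([26, 26, 394]);
translate([0, 3, 420]) {
  translate([0, 0, 353]) cube([299, 293, 28]);
  cube([46, 46, 353]);
  translate([253, 0, 0]) cube([46, 46, 353]);
  translate([0, 247, 0]) cube([46, 46, 353]);
  translate([253, 247, 0]) cube([46, 46, 353]);
}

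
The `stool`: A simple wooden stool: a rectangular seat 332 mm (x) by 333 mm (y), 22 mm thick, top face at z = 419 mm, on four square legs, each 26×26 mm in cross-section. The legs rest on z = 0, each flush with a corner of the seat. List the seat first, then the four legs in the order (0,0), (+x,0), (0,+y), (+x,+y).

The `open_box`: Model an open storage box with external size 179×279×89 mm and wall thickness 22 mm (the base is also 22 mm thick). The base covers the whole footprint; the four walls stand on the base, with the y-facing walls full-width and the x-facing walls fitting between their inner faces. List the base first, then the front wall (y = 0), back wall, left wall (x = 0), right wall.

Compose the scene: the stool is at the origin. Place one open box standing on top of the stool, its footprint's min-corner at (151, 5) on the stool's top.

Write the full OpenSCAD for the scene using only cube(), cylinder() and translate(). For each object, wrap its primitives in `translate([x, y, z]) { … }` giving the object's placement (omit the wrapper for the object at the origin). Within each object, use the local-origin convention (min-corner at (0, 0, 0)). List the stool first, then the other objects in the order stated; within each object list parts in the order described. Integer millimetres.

translate([0, 0, 397]) cube([332, 333, 22]);
cube([26, 26, 397]);
translate([306, 0, 0]) cube([26, 26, 397]);
translate([0, 307, 0]) cube([26, 26, 397]);
translate([306, 307, 0]) cube([26, 26, 397]);
translate([151, 5, 419]) {
  cube([179, 279, 22]);
  translate([0, 0, 22]) cube([179, 22, 67]);
  translate([0, 257, 22]) cube([179, 22, 67]);
  translate([0, 22, 22]) cube([22, 235, 67]);
  translate([157, 22, 22]) cube([22, 235, 67]);
}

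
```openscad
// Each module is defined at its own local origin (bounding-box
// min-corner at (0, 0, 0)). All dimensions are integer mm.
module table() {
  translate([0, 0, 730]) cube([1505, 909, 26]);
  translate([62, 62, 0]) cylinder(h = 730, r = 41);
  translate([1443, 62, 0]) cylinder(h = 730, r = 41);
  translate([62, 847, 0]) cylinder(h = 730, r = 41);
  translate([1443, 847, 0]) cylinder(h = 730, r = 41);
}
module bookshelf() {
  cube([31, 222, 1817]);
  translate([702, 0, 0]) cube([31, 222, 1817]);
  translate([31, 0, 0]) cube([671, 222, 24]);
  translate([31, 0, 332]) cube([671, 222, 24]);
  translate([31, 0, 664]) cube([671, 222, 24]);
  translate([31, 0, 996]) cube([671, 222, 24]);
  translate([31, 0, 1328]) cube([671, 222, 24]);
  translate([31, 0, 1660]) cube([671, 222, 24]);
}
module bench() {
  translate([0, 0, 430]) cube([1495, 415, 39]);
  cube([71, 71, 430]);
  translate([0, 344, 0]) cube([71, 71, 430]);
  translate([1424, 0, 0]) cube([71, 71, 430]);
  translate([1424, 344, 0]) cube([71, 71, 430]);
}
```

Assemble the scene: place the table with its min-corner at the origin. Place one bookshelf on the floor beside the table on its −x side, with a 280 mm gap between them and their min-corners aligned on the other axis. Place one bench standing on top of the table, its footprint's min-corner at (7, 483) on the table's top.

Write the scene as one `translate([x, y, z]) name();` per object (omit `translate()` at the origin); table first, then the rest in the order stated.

table();
translate([-1013, 0, 0]) bookshelf();
translate([7, 483, 756]) bench();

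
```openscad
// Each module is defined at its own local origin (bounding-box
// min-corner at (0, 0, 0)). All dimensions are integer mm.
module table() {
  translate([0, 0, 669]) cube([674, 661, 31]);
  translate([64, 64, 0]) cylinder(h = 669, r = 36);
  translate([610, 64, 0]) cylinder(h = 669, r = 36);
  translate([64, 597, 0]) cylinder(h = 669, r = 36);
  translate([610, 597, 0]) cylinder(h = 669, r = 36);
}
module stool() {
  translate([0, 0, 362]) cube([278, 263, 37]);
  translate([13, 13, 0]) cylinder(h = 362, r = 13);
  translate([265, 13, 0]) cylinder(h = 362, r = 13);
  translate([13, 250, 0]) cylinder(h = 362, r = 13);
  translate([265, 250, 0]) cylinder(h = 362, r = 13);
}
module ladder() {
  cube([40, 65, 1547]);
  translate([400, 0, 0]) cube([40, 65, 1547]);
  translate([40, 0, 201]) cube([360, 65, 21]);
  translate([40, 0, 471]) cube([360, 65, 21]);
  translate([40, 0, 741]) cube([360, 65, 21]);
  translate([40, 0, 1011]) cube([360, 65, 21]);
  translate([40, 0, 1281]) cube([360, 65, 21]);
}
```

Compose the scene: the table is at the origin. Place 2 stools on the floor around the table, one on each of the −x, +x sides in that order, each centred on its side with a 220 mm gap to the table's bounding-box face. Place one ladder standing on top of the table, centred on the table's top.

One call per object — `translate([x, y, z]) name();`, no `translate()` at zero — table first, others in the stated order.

table();
translate([-498, 199, 0]) stool();
translate([894, 199, 0]) stool();
translate([117, 298, 700]) ladder();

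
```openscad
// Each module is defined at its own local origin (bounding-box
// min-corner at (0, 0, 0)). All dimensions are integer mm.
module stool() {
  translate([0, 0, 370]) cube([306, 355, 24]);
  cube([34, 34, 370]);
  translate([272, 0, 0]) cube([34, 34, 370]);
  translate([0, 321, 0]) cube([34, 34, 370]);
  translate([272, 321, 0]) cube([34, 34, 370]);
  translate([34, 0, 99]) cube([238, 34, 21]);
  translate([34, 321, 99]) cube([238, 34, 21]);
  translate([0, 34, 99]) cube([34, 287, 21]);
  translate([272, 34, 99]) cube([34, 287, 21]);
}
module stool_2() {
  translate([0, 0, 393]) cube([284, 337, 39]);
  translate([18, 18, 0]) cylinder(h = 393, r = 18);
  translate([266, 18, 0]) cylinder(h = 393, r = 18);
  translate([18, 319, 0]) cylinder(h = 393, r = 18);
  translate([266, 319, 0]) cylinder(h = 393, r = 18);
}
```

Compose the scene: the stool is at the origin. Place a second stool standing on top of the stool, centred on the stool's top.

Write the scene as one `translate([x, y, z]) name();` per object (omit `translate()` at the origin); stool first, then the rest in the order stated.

stool();
translate([11, 9, 394]) stool_2();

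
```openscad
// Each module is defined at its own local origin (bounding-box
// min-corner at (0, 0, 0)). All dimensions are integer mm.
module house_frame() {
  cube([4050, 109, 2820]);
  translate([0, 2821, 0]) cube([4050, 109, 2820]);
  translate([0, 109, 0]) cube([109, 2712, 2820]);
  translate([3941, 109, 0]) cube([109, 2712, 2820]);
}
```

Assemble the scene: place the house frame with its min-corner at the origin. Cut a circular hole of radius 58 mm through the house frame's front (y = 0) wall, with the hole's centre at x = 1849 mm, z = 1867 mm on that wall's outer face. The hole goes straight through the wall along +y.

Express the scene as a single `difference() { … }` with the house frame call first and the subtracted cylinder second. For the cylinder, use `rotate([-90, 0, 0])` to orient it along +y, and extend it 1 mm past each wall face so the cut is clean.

difference() {
  house_frame();
  translate([1849, -1, 1867]) rotate([-90, 0, 0]) cylinder(h = 111, r = 58);
}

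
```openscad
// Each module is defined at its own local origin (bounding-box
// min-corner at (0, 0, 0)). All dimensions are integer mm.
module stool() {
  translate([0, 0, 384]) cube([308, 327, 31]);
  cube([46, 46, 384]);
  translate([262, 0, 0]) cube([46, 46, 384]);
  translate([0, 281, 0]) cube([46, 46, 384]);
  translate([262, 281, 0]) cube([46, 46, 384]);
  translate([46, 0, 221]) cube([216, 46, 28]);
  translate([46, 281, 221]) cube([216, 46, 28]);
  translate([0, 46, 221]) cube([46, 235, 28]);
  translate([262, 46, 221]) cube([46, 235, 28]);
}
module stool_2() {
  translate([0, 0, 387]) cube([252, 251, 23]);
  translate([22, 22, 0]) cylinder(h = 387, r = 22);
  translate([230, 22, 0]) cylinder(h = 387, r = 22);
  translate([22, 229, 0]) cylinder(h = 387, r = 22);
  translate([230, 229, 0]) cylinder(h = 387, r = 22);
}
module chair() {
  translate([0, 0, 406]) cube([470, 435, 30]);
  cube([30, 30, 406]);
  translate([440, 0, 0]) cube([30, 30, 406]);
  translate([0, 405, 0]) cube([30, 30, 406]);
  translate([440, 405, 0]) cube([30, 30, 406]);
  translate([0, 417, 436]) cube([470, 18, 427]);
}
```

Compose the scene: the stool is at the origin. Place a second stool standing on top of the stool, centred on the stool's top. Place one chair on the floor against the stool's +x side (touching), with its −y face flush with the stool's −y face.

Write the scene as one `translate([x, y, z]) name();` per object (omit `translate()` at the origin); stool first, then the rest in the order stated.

stool();
translate([28, 38, 415]) stool_2();
translate([308, 0, 0]) chair();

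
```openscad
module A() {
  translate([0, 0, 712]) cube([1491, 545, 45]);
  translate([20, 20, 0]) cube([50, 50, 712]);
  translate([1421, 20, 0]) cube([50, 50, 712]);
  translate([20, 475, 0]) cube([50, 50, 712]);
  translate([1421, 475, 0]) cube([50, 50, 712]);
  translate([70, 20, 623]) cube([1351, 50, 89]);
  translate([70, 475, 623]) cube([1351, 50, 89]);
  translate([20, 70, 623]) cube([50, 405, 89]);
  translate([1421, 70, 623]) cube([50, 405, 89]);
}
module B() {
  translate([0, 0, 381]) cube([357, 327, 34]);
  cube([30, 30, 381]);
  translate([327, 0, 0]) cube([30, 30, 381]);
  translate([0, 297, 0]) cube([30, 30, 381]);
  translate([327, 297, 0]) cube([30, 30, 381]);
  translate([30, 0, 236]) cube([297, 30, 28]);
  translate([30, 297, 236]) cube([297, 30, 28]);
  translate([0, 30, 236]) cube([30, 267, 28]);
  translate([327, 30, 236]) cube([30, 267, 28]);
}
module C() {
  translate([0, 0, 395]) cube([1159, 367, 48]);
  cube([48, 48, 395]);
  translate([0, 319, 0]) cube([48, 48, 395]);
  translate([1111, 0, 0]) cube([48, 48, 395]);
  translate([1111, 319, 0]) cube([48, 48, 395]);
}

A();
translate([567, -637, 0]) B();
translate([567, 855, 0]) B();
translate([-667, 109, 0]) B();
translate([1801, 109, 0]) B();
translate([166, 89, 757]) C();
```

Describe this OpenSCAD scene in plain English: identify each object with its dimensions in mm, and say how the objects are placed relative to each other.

A is a table: top 1491 mm (x) × 545 mm (y), 45 mm thick, upper face at z = 757 mm, on four 50×50 mm square legs, each inset 20 mm from the nearest pair of top edges, running from z = 0 to the bottom of the top. Four apron rails, 50 mm thick and 89 mm tall, run between adjacent legs with their top edges flush with the underside of the top and their outer faces flush with the legs' outer faces.

B is a four-legged stool. The seat is 357×327 mm, 34 mm thick, top at z = 415 mm. It stands on four square legs, each 30×30 mm in cross-section, from z = 0 to the seat underside, each flush with a corner of the seat. Four stretchers, 30 mm wide and 28 mm tall, connect adjacent legs with their undersides at z = 236 mm, each running between the inner faces of the legs it joins and aligned with the legs' outer faces on the other axis.

C is a long wooden bench with a 1159 mm (x) × 367 mm (y) seat, 48 mm thick, its top surface 443 mm above the floor. Four 48 mm square legs at the seat corners, flush with the edges, run from z = 0 to the seat underside.

Four stools sit around the table at the −y, +y, −x, +x sides. The bench is on top of the table, centred.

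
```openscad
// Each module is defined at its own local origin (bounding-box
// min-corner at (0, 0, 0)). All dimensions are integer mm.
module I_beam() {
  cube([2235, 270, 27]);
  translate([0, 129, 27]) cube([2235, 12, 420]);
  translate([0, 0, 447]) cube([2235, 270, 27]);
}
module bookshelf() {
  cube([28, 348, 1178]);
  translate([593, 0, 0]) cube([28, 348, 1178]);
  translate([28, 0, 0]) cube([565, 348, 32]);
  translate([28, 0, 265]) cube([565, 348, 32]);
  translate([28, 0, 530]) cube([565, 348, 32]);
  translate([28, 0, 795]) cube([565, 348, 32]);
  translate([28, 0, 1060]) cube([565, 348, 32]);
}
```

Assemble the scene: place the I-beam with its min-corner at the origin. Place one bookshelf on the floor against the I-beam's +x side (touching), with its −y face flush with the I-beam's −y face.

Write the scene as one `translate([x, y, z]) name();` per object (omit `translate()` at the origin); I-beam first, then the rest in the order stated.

I_beam();
translate([2235, 0, 0]) bookshelf();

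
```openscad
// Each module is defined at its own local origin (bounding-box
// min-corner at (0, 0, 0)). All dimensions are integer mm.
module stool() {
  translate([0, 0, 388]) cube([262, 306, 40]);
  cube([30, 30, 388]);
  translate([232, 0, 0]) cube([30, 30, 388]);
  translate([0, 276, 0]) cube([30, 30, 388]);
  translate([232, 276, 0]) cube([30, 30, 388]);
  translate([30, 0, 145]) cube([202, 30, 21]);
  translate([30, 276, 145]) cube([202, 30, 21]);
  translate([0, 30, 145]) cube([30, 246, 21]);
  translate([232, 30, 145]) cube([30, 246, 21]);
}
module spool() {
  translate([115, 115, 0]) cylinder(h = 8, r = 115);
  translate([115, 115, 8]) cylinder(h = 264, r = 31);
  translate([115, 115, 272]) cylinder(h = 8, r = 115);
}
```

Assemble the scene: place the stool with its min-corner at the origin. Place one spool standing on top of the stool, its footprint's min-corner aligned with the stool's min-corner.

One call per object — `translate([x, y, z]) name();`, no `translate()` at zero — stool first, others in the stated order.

stool();
translate([0, 0, 428]) spool();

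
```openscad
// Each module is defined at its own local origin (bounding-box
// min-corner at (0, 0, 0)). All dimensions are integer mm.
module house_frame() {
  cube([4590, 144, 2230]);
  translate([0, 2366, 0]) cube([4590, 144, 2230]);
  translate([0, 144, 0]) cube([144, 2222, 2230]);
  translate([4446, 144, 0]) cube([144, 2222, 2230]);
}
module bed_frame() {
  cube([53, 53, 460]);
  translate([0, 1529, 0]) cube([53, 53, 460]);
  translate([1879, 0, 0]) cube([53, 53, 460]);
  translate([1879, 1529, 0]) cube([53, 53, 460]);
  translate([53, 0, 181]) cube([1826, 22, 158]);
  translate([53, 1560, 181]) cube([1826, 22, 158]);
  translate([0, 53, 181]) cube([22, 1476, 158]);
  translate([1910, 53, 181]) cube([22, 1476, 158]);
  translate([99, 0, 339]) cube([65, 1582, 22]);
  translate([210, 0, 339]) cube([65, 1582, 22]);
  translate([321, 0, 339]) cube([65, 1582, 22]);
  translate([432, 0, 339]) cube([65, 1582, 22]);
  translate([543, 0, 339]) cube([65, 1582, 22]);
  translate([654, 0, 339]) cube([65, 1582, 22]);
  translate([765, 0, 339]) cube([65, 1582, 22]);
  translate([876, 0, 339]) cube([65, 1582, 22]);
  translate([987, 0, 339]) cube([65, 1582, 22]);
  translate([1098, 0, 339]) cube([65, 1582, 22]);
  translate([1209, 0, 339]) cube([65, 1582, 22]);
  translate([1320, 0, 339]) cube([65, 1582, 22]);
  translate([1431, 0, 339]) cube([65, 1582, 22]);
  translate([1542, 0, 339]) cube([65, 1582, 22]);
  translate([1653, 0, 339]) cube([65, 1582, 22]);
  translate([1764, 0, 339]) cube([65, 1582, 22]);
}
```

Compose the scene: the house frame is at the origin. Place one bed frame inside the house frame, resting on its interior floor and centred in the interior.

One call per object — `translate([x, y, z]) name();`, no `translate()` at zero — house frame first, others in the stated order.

house_frame();
translate([1329, 464, 0]) bed_frame();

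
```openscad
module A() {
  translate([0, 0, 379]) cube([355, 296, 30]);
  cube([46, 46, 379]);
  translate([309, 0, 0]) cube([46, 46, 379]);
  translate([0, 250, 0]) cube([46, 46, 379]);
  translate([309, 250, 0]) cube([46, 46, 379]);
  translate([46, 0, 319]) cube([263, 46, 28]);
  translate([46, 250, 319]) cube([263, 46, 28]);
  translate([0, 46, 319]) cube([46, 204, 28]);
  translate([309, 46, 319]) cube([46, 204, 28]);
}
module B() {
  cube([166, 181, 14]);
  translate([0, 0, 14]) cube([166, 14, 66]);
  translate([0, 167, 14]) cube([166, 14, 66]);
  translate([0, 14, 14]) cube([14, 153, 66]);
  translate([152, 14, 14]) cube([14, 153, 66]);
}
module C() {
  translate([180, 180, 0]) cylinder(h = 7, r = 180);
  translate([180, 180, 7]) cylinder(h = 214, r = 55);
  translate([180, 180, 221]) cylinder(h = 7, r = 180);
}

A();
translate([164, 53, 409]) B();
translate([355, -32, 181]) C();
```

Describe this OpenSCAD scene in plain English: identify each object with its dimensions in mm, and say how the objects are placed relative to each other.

A is a four-legged stool. The seat is a 355×296×30 mm slab whose top surface is at z = 409 mm; four square legs, each 46×46 mm in cross-section, run from the floor (z = 0) to the underside of the seat, each flush with a corner of the seat. Four stretchers, 46 mm wide and 28 mm tall, connect adjacent legs with their undersides at z = 319 mm, each running between the inner faces of the legs it joins and aligned with the legs' outer faces on the other axis.

B is an open storage box with external size 166×181×80 mm and wall thickness 14 mm (the base is also 14 mm thick). The base covers the whole footprint; the four walls stand on the base, with the y-facing walls full-width and the x-facing walls fitting between their inner faces.

C is a spool: two coaxial disc flanges of radius 180 mm and thickness 7 mm, joined by a core cylinder of radius 55 mm and height 214 mm. The lower flange rests on z = 0 and the three cylinders share a vertical axis.

The open box is on top of the stool. The spool is beside the stool with their tops flush at z = 409.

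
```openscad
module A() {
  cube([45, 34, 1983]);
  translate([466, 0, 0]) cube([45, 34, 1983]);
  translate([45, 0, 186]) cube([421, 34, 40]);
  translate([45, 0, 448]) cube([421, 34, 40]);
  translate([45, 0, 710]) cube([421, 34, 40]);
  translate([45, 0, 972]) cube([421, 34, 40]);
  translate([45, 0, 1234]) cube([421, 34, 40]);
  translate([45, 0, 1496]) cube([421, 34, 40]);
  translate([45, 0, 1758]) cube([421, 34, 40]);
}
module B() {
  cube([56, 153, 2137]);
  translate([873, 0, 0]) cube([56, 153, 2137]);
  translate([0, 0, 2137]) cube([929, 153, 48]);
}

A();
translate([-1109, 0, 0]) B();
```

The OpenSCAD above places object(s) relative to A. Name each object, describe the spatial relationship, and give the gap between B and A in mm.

The door frame's nearest face is 180 mm from the ladder's −x face.

A is a ladder. B is a door frame. The door frame is on the floor beside the ladder on its −x side. The gap between the door frame and the ladder is 180 mm.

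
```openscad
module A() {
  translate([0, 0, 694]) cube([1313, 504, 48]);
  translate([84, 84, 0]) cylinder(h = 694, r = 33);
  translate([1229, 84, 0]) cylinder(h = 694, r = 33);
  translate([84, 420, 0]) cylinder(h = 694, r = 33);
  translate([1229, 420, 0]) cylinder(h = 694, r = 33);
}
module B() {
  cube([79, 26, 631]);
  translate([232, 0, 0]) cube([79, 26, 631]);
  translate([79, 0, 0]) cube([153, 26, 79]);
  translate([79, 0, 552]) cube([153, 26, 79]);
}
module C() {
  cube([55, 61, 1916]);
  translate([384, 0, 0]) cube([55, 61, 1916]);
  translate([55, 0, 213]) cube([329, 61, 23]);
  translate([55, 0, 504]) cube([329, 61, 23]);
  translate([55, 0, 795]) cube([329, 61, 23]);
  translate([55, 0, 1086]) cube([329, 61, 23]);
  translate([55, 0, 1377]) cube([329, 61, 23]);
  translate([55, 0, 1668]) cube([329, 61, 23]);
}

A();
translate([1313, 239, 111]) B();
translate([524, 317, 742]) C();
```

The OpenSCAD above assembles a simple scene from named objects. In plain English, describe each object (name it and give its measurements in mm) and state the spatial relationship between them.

A is a table with a 1313×504 mm rectangular top, 48 mm thick, top surface at z = 742 mm, supported by four round legs of 66 mm diameter, each leg's bounding box inset 51 mm from the nearest pair of top edges, running from the floor.

B is a rectangular picture frame lying in the x–z plane (depth along y). The opening is 153 mm wide (x) by 473 mm tall (z), surrounded by a border 79 mm wide on all four sides. The frame is 26 mm deep and is made of two full-height vertical stiles with two horizontal rails fitted between them.

C is a straight ladder. Two 55×61 mm vertical rails, 1916 mm tall, stand 439 mm apart (outside-to-outside) with their front faces coplanar on the −y side. 6 rungs, each 61 mm deep and 23 mm tall, span between the inner faces of the rails, front faces flush with the rails. The lowest rung's underside is at z = 213 mm and rungs are spaced 291 mm apart (underside to underside).

The picture frame is beside the table with their tops flush at z = 742. The ladder is on top of the table.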